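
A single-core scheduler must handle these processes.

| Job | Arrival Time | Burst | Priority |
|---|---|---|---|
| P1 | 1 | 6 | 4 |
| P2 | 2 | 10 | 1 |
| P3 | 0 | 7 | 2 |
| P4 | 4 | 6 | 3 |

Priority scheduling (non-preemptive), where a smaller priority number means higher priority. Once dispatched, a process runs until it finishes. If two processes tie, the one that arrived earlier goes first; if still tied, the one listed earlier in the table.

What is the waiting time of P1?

22

Timeline: | P3 0-7 | P2 7-17 | P4 17-23 | P1 23-29 |
Completion: P1=29  P2=17  P3=7  P4=23
Turnaround (C−A): P1=28  P2=15  P3=7  P4=19
Waiting(P1) = turnaround − burst = 28 − 6 = 22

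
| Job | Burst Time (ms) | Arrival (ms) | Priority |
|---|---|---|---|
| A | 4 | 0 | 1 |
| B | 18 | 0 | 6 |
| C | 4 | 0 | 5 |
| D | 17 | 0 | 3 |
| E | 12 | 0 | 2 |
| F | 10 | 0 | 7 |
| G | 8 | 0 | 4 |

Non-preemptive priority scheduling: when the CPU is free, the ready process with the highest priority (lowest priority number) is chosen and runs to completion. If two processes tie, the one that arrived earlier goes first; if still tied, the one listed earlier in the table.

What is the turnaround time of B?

63

Schedule: | A 0-4 | E 4-16 | D 16-33 | G 33-41 | C 41-45 | B 45-63 | F 63-73 |
Completion: A=4  B=63  C=45  D=33  E=16  F=73  G=41
Turnaround (C−A): A=4  B=63  C=45  D=33  E=16  F=73  G=41
Turnaround(B) = completion − arrival = 63 − 0 = 63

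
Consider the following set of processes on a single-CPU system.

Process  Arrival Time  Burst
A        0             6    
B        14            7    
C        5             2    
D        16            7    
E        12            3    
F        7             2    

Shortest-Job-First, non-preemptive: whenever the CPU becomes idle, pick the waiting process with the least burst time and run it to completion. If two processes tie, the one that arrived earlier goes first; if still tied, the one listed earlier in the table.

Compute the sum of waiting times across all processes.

Schedule: | A 0-6 | C 6-8 | F 8-10 | idle 10-12 | E 12-15 | B 15-22 | D 22-29 |
Completion: A=6  B=22  C=8  D=29  E=15  F=10
Turnaround (C−A): A=6  B=8  C=3  D=13  E=3  F=3
Waiting = turnaround − burst: A=0, B=1, C=1, D=6, E=0, F=1
Total waiting = 0 + 1 + 1 + 6 + 0 + 1 = 9

9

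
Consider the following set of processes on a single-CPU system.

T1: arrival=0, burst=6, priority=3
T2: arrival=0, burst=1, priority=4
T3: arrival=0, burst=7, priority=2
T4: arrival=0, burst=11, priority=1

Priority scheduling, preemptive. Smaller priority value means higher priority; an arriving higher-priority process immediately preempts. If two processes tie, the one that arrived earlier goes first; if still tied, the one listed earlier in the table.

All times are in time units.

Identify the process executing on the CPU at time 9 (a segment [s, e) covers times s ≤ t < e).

T4

Schedule: | T4 0-11 | T3 11-18 | T1 18-24 | T2 24-25 |
Completion: T1=24  T2=25  T3=18  T4=11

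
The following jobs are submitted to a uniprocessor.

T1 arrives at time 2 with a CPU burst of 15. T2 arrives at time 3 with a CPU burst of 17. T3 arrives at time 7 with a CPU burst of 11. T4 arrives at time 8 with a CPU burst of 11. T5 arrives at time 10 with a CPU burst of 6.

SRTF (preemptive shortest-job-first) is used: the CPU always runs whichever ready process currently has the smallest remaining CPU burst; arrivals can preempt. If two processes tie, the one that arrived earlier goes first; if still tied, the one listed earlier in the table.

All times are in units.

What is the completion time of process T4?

Gantt: | idle 0-2 | T1 2-10 | T5 10-16 | T1 16-23 | T3 23-34 | T4 34-45 | T2 45-62 |
Completion: T1=23  T2=62  T3=34  T4=45  T5=16
Turnaround (C−A): T1=21  T2=59  T3=27  T4=37  T5=6

45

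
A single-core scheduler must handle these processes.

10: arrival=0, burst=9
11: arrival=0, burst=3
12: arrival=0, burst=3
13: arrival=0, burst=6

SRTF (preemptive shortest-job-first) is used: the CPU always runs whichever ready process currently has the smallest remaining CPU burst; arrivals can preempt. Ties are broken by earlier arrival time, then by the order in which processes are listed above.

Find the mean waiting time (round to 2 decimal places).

Timeline: | 11 0-3 | 12 3-6 | 13 6-12 | 10 12-21 |
Completion: 10=21  11=3  12=6  13=12
Turnaround (C−A): 10=21  11=3  12=6  13=12
Waiting times: 10=12, 11=0, 12=3, 13=6
Average waiting = (12+0+3+6) / 4 = 21/4 = 5.25

5.25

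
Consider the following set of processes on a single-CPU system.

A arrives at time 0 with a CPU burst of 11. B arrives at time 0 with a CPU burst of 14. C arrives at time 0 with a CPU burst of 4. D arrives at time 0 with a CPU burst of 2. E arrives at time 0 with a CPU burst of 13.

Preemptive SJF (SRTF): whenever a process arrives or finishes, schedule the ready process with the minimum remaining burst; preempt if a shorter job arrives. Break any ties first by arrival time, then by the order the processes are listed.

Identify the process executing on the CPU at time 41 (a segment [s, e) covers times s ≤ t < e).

Timeline: | D 0-2 | C 2-6 | A 6-17 | E 17-30 | B 30-44 |
Completion: A=17  B=44  C=6  D=2  E=30

B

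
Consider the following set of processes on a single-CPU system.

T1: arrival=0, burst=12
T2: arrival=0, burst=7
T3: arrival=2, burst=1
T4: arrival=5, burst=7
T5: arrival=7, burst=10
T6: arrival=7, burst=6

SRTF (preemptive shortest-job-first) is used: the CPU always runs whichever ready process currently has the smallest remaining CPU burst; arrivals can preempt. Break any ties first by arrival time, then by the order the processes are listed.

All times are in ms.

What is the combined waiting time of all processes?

Schedule: | T2 0-2 | T3 2-3 | T2 3-8 | T6 8-14 | T4 14-21 | T5 21-31 | T1 31-43 |
Completion: T1=43  T2=8  T3=3  T4=21  T5=31  T6=14
Turnaround (C−A): T1=43  T2=8  T3=1  T4=16  T5=24  T6=7
Waiting = turnaround − burst: T1=31, T2=1, T3=0, T4=9, T5=14, T6=1
Total waiting = 31 + 1 + 0 + 9 + 14 + 1 = 56

56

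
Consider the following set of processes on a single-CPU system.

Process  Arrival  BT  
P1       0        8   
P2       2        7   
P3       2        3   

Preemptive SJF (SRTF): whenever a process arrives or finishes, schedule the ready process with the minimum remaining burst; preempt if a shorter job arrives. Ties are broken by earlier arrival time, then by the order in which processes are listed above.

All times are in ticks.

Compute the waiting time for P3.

0

Schedule: | P1 0-2 | P3 2-5 | P1 5-11 | P2 11-18 |
Completion: P1=11  P2=18  P3=5
Turnaround (C−A): P1=11  P2=16  P3=3
Waiting(P3) = turnaround − burst = 3 − 3 = 0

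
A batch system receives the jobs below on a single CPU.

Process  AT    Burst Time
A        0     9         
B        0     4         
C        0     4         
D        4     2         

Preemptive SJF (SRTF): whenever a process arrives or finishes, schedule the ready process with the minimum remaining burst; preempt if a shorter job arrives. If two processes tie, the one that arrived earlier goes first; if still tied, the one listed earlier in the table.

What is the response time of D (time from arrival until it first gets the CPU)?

0

Gantt: | B 0-4 | D 4-6 | C 6-10 | A 10-19 |
Completion: A=19  B=4  C=10  D=6
Response(D) = first start − arrival = 4 − 4 = 0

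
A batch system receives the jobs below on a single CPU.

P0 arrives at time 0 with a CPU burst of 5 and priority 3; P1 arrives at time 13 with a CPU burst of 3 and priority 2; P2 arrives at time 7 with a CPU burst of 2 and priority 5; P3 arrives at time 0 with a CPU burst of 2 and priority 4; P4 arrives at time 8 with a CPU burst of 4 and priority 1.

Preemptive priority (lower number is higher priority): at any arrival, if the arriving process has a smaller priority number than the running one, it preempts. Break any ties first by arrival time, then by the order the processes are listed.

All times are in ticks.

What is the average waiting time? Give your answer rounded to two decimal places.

1.80

Schedule: | P0 0-5 | P3 5-7 | P2 7-8 | P4 8-12 | P2 12-13 | P1 13-16 |
Completion: P0=5  P1=16  P2=13  P3=7  P4=12
Turnaround (C−A): P0=5  P1=3  P2=6  P3=7  P4=4
Waiting times: P0=0, P1=0, P2=4, P3=5, P4=0
Average waiting = (0+0+4+5+0) / 5 = 9/5 = 1.80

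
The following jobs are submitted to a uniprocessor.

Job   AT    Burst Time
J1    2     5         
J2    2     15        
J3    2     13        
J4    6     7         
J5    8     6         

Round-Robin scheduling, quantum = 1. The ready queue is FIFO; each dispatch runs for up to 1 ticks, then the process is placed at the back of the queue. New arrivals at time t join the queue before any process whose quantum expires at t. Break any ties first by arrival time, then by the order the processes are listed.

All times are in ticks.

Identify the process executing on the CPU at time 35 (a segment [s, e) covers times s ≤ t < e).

J4

Gantt: | idle 0-2 | J1 2-3 | J2 3-4 | J3 4-5 | J1 5-6 | J2 6-7 | J3 7-8 | J4 8-9 | J1 9-10 | J2 10-11 | J5 11-12 | J3 12-13 | J4 13-14 | J1 14-15 | J2 15-16 | J5 16-17 | J3 17-18 | J4 18-19 | J1 19-20 | J2 20-21 | J5 21-22 | J3 22-23 | J4 23-24 | J2 24-25 | J5 25-26 | J3 26-27 | J4 27-28 | J2 28-29 | J5 29-30 | J3 30-31 | J4 31-32 | J2 32-33 | J5 33-34 | J3 34-35 | J4 35-36 | J2 36-37 | J3 37-38 | J2 38-39 | J3 39-40 | J2 40-41 | J3 41-42 | J2 42-43 | J3 43-44 | J2 44-45 | J3 45-46 | J2 46-48 |
Completion: J1=20  J2=48  J3=46  J4=36  J5=34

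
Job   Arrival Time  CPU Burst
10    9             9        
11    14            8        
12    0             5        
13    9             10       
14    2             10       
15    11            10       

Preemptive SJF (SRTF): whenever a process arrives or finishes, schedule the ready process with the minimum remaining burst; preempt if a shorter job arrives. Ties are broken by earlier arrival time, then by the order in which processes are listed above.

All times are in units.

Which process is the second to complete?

14

Timeline: | 12 0-5 | 14 5-15 | 11 15-23 | 10 23-32 | 13 32-42 | 15 42-52 |
Completion: 10=32  11=23  12=5  13=42  14=15  15=52
Finish order: 12 → 14 → 11 → 10 → 13 → 15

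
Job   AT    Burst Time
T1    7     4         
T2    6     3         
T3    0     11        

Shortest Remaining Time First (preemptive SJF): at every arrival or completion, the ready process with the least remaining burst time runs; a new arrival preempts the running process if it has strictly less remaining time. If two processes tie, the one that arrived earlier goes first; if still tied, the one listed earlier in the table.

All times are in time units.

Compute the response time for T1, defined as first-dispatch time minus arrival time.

Timeline: | T3 0-6 | T2 6-9 | T1 9-13 | T3 13-18 |
Completion: T1=13  T2=9  T3=18
Response(T1) = first start − arrival = 9 − 7 = 2

2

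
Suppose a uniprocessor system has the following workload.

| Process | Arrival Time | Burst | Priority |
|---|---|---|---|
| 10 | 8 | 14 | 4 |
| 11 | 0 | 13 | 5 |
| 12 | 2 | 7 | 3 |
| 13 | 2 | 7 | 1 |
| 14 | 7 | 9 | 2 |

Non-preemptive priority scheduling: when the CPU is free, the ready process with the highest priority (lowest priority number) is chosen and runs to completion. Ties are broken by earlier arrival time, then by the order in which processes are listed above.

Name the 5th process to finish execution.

Gantt: | 11 0-13 | 13 13-20 | 14 20-29 | 12 29-36 | 10 36-50 |
Completion: 10=50  11=13  12=36  13=20  14=29
Finish order: 11 → 13 → 14 → 12 → 10

10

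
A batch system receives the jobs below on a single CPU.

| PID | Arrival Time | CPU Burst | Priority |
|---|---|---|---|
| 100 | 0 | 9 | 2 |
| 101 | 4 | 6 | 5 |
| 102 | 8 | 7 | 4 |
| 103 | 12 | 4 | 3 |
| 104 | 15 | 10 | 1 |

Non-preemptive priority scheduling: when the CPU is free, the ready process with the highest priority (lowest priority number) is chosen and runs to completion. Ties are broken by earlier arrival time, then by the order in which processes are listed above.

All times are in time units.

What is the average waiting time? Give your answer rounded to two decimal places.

8.40

Schedule: | 100 0-9 | 102 9-16 | 104 16-26 | 103 26-30 | 101 30-36 |
Completion: 100=9  101=36  102=16  103=30  104=26
Waiting times: 100=0, 101=26, 102=1, 103=14, 104=1
Average waiting = (0+26+1+14+1) / 5 = 42/5 = 8.40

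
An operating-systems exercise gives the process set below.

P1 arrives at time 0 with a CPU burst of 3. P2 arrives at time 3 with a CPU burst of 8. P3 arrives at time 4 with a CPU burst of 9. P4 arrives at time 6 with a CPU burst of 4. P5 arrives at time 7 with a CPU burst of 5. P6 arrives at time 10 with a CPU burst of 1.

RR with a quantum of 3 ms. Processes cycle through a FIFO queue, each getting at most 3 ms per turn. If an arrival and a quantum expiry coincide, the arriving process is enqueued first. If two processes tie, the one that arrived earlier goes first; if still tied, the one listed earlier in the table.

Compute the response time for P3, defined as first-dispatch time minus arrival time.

Schedule: | P1 0-3 | P2 3-6 | P3 6-9 | P4 9-12 | P2 12-15 | P5 15-18 | P3 18-21 | P6 21-22 | P4 22-23 | P2 23-25 | P5 25-27 | P3 27-30 |
Completion: P1=3  P2=25  P3=30  P4=23  P5=27  P6=22
Turnaround (C−A): P1=3  P2=22  P3=26  P4=17  P5=20  P6=12
Response(P3) = first start − arrival = 6 − 4 = 2

2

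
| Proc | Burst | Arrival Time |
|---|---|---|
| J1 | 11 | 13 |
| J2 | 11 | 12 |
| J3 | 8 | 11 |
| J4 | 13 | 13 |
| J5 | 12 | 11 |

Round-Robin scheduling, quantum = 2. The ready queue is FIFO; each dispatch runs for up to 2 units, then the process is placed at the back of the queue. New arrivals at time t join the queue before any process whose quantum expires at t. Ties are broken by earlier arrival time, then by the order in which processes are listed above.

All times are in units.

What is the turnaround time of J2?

50

Schedule: | idle 0-11 | J3 11-13 | J5 13-15 | J2 15-17 | J1 17-19 | J4 19-21 | J3 21-23 | J5 23-25 | J2 25-27 | J1 27-29 | J4 29-31 | J3 31-33 | J5 33-35 | J2 35-37 | J1 37-39 | J4 39-41 | J3 41-43 | J5 43-45 | J2 45-47 | J1 47-49 | J4 49-51 | J5 51-53 | J2 53-55 | J1 55-57 | J4 57-59 | J5 59-61 | J2 61-62 | J1 62-63 | J4 63-66 |
Completion: J1=63  J2=62  J3=43  J4=66  J5=61
Turnaround (C−A): J1=50  J2=50  J3=32  J4=53  J5=50
Turnaround(J2) = completion − arrival = 62 − 12 = 50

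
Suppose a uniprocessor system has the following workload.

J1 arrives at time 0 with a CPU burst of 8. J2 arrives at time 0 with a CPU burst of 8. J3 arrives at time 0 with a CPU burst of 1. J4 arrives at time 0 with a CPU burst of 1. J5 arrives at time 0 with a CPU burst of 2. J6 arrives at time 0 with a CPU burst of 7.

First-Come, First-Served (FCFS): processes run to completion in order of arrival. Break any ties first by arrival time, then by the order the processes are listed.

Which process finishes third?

J3

Gantt: | J1 0-8 | J2 8-16 | J3 16-17 | J4 17-18 | J5 18-20 | J6 20-27 |
Completion: J1=8  J2=16  J3=17  J4=18  J5=20  J6=27
Finish order: J1 → J2 → J3 → J4 → J5 → J6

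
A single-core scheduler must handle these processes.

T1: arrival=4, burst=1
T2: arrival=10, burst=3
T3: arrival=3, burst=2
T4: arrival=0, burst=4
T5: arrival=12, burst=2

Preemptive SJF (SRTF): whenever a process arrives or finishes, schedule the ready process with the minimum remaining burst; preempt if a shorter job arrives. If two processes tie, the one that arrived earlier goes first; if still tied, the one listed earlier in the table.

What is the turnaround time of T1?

Gantt: | T4 0-4 | T1 4-5 | T3 5-7 | idle 7-10 | T2 10-13 | T5 13-15 |
Completion: T1=5  T2=13  T3=7  T4=4  T5=15
Turnaround (C−A): T1=1  T2=3  T3=4  T4=4  T5=3
Turnaround(T1) = completion − arrival = 5 − 4 = 1

1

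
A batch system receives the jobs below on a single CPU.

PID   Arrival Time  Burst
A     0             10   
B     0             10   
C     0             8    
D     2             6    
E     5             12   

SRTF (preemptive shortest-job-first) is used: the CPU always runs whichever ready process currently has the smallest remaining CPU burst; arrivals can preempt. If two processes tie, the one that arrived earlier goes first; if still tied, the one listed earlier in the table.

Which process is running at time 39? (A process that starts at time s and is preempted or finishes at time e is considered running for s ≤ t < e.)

E

Gantt: | C 0-8 | D 8-14 | A 14-24 | B 24-34 | E 34-46 |
Completion: A=24  B=34  C=8  D=14  E=46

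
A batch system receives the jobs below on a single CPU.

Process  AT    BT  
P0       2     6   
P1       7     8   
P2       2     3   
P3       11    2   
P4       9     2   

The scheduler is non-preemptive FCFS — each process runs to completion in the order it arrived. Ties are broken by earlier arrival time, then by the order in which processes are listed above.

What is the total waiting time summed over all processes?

Schedule: | idle 0-2 | P0 2-8 | P2 8-11 | P1 11-19 | P4 19-21 | P3 21-23 |
Completion: P0=8  P1=19  P2=11  P3=23  P4=21
Waiting = turnaround − burst: P0=0, P1=4, P2=6, P3=10, P4=10
Total waiting = 0 + 4 + 6 + 10 + 10 = 30

30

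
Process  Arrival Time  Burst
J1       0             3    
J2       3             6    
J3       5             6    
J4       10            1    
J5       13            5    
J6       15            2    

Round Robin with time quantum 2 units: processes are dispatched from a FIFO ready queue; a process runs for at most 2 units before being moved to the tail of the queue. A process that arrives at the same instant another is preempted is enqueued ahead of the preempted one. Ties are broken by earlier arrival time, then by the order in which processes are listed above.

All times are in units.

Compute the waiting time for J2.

4

Gantt: | J1 0-3 | J2 3-5 | J3 5-7 | J2 7-9 | J3 9-11 | J2 11-13 | J4 13-14 | J3 14-16 | J5 16-18 | J6 18-20 | J5 20-23 |
Completion: J1=3  J2=13  J3=16  J4=14  J5=23  J6=20
Waiting(J2) = turnaround − burst = 10 − 6 = 4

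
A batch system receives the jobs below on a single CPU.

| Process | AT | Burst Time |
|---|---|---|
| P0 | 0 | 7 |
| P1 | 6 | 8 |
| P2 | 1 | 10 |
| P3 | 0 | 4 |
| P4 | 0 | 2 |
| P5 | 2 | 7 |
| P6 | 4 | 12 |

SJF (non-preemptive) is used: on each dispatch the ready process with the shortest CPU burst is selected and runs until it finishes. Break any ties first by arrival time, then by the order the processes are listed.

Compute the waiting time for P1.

Timeline: | P4 0-2 | P3 2-6 | P0 6-13 | P5 13-20 | P1 20-28 | P2 28-38 | P6 38-50 |
Completion: P0=13  P1=28  P2=38  P3=6  P4=2  P5=20  P6=50
Waiting(P1) = turnaround − burst = 22 − 8 = 14

14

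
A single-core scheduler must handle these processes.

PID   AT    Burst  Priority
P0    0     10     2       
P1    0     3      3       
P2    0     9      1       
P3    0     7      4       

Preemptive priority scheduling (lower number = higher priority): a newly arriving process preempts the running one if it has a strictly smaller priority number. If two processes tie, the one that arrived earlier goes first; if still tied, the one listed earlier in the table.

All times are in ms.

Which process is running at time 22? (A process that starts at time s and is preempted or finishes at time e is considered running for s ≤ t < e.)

Schedule: | P2 0-9 | P0 9-19 | P1 19-22 | P3 22-29 |
Completion: P0=19  P1=22  P2=9  P3=29

P3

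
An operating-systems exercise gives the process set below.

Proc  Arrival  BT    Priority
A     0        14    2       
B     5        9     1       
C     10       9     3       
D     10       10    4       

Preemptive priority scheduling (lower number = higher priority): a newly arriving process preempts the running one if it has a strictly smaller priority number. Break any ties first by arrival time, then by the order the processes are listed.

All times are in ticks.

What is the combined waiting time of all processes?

44

Timeline: | A 0-5 | B 5-14 | A 14-23 | C 23-32 | D 32-42 |
Completion: A=23  B=14  C=32  D=42
Turnaround (C−A): A=23  B=9  C=22  D=32
Waiting = turnaround − burst: A=9, B=0, C=13, D=22
Total waiting = 9 + 0 + 13 + 22 = 44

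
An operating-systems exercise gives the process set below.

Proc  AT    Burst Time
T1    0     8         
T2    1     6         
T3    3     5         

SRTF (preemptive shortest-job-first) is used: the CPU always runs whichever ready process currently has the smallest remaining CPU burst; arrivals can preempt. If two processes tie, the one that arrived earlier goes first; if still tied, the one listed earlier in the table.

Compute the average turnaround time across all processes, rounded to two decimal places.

11.33

Timeline: | T1 0-1 | T2 1-7 | T3 7-12 | T1 12-19 |
Completion: T1=19  T2=7  T3=12
Turnaround (C−A): T1=19  T2=6  T3=9
Turnaround times: T1=19, T2=6, T3=9
Average turnaround = (19+6+9) / 3 = 34/3 = 11.33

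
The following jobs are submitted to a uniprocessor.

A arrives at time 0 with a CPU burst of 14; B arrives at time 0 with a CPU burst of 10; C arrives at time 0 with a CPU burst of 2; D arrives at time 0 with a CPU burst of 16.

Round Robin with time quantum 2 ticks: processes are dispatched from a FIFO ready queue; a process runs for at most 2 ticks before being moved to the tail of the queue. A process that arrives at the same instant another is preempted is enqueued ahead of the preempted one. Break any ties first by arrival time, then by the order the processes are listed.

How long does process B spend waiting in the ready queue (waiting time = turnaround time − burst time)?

Gantt: | A 0-2 | B 2-4 | C 4-6 | D 6-8 | A 8-10 | B 10-12 | D 12-14 | A 14-16 | B 16-18 | D 18-20 | A 20-22 | B 22-24 | D 24-26 | A 26-28 | B 28-30 | D 30-32 | A 32-34 | D 34-36 | A 36-38 | D 38-42 |
Completion: A=38  B=30  C=6  D=42
Waiting(B) = turnaround − burst = 30 − 10 = 20

20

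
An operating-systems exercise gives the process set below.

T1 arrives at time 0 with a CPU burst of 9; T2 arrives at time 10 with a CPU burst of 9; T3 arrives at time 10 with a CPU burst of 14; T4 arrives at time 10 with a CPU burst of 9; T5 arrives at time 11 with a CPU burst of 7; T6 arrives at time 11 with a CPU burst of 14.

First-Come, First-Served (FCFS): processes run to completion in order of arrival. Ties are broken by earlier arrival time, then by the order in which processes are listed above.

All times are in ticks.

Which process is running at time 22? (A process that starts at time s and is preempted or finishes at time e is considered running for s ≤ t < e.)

Timeline: | T1 0-9 | idle 9-10 | T2 10-19 | T3 19-33 | T4 33-42 | T5 42-49 | T6 49-63 |
Completion: T1=9  T2=19  T3=33  T4=42  T5=49  T6=63
Turnaround (C−A): T1=9  T2=9  T3=23  T4=32  T5=38  T6=52

T3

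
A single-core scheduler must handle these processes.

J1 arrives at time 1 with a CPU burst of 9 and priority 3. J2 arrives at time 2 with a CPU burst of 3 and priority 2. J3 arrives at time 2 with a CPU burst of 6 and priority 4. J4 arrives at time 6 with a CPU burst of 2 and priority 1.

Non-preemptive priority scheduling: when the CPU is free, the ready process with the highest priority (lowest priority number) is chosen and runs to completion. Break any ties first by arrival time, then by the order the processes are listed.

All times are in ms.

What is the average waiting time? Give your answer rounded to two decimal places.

6.75

Gantt: | idle 0-1 | J1 1-10 | J4 10-12 | J2 12-15 | J3 15-21 |
Completion: J1=10  J2=15  J3=21  J4=12
Turnaround (C−A): J1=9  J2=13  J3=19  J4=6
Waiting times: J1=0, J2=10, J3=13, J4=4
Average waiting = (0+10+13+4) / 4 = 27/4 = 6.75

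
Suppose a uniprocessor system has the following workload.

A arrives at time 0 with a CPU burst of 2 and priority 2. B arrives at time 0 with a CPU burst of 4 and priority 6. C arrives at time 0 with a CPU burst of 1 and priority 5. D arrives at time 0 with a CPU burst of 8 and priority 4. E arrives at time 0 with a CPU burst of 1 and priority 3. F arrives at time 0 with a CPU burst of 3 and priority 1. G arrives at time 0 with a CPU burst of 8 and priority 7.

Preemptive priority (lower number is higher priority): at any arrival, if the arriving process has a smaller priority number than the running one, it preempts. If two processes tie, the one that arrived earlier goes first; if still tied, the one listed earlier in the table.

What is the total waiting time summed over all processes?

62

Timeline: | F 0-3 | A 3-5 | E 5-6 | D 6-14 | C 14-15 | B 15-19 | G 19-27 |
Completion: A=5  B=19  C=15  D=14  E=6  F=3  G=27
Turnaround (C−A): A=5  B=19  C=15  D=14  E=6  F=3  G=27
Waiting = turnaround − burst: A=3, B=15, C=14, D=6, E=5, F=0, G=19
Total waiting = 3 + 15 + 14 + 6 + 5 + 0 + 19 = 62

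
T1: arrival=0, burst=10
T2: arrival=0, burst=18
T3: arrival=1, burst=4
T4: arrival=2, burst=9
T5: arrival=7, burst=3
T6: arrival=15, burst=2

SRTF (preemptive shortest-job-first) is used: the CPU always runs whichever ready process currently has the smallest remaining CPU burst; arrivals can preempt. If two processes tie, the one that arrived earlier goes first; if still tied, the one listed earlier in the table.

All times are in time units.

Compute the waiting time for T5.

Timeline: | T1 0-1 | T3 1-5 | T1 5-7 | T5 7-10 | T1 10-17 | T6 17-19 | T4 19-28 | T2 28-46 |
Completion: T1=17  T2=46  T3=5  T4=28  T5=10  T6=19
Waiting(T5) = turnaround − burst = 3 − 3 = 0

0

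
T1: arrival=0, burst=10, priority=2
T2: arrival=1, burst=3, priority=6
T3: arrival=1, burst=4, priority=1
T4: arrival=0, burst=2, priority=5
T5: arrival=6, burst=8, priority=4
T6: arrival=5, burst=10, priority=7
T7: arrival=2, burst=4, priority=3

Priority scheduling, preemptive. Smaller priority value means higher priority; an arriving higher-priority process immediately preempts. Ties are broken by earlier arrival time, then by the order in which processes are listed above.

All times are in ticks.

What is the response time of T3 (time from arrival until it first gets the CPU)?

0

Gantt: | T1 0-1 | T3 1-5 | T1 5-14 | T7 14-18 | T5 18-26 | T4 26-28 | T2 28-31 | T6 31-41 |
Completion: T1=14  T2=31  T3=5  T4=28  T5=26  T6=41  T7=18
Turnaround (C−A): T1=14  T2=30  T3=4  T4=28  T5=20  T6=36  T7=16
Response(T3) = first start − arrival = 1 − 1 = 0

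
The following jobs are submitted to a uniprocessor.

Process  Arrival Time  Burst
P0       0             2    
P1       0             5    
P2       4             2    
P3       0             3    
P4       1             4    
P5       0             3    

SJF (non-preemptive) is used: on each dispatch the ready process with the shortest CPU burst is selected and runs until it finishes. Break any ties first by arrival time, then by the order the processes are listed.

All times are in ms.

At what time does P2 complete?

7

Gantt: | P0 0-2 | P3 2-5 | P2 5-7 | P5 7-10 | P4 10-14 | P1 14-19 |
Completion: P0=2  P1=19  P2=7  P3=5  P4=14  P5=10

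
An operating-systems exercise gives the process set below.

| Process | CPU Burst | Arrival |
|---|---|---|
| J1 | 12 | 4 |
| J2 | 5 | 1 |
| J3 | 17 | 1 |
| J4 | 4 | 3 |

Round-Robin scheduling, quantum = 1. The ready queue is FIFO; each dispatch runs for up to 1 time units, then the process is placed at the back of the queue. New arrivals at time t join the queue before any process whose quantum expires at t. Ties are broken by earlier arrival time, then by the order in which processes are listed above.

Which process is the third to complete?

Gantt: | idle 0-1 | J2 1-2 | J3 2-3 | J2 3-4 | J4 4-5 | J3 5-6 | J1 6-7 | J2 7-8 | J4 8-9 | J3 9-10 | J1 10-11 | J2 11-12 | J4 12-13 | J3 13-14 | J1 14-15 | J2 15-16 | J4 16-17 | J3 17-18 | J1 18-19 | J3 19-20 | J1 20-21 | J3 21-22 | J1 22-23 | J3 23-24 | J1 24-25 | J3 25-26 | J1 26-27 | J3 27-28 | J1 28-29 | J3 29-30 | J1 30-31 | J3 31-32 | J1 32-33 | J3 33-34 | J1 34-35 | J3 35-39 |
Completion: J1=35  J2=16  J3=39  J4=17
Finish order: J2 → J4 → J1 → J3

J1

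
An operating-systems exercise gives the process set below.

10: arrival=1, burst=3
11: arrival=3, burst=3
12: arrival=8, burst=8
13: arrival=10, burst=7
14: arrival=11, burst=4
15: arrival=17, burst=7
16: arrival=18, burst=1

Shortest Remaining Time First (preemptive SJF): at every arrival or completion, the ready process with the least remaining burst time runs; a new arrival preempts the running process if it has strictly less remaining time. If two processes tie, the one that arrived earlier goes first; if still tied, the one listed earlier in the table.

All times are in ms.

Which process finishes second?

Gantt: | idle 0-1 | 10 1-4 | 11 4-7 | idle 7-8 | 12 8-11 | 14 11-15 | 12 15-18 | 16 18-19 | 12 19-21 | 13 21-28 | 15 28-35 |
Completion: 10=4  11=7  12=21  13=28  14=15  15=35  16=19
Turnaround (C−A): 10=3  11=4  12=13  13=18  14=4  15=18  16=1
Finish order: 10 → 11 → 14 → 16 → 12 → 13 → 15

11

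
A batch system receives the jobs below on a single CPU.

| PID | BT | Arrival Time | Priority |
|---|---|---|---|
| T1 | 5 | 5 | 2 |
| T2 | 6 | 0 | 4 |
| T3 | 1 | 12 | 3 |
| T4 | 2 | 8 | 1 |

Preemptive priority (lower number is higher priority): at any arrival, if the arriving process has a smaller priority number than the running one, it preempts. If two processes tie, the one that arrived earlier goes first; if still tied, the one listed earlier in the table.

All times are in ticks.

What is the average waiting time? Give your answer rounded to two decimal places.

Schedule: | T2 0-5 | T1 5-8 | T4 8-10 | T1 10-12 | T3 12-13 | T2 13-14 |
Completion: T1=12  T2=14  T3=13  T4=10
Turnaround (C−A): T1=7  T2=14  T3=1  T4=2
Waiting times: T1=2, T2=8, T3=0, T4=0
Average waiting = (2+8+0+0) / 4 = 10/4 = 2.50

2.50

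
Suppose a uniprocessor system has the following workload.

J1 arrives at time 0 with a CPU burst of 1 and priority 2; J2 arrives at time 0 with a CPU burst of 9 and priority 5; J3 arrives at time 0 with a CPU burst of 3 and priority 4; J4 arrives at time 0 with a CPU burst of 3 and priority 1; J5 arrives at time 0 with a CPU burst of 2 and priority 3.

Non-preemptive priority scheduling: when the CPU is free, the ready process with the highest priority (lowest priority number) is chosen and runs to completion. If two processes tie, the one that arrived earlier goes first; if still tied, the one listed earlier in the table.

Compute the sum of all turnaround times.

40

Gantt: | J4 0-3 | J1 3-4 | J5 4-6 | J3 6-9 | J2 9-18 |
Completion: J1=4  J2=18  J3=9  J4=3  J5=6
Turnaround = completion − arrival: J1=4, J2=18, J3=9, J4=3, J5=6
Total turnaround = 4 + 18 + 9 + 3 + 6 = 40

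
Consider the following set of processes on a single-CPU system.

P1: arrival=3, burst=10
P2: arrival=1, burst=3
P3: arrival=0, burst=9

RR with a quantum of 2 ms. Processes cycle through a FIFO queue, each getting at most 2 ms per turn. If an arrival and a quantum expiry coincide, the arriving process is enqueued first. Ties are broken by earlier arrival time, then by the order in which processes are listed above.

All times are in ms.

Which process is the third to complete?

Timeline: | P3 0-2 | P2 2-4 | P3 4-6 | P1 6-8 | P2 8-9 | P3 9-11 | P1 11-13 | P3 13-15 | P1 15-17 | P3 17-18 | P1 18-22 |
Completion: P1=22  P2=9  P3=18
Turnaround (C−A): P1=19  P2=8  P3=18
Finish order: P2 → P3 → P1

P1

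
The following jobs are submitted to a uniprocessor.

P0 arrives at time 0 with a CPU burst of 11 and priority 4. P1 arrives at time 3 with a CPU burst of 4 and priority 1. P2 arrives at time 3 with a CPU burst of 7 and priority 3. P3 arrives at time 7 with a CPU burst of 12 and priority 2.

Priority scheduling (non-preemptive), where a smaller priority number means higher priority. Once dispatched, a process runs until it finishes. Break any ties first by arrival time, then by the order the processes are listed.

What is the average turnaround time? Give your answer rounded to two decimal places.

18.50

Timeline: | P0 0-11 | P1 11-15 | P3 15-27 | P2 27-34 |
Completion: P0=11  P1=15  P2=34  P3=27
Turnaround (C−A): P0=11  P1=12  P2=31  P3=20
Turnaround times: P0=11, P1=12, P2=31, P3=20
Average turnaround = (11+12+31+20) / 4 = 74/4 = 18.50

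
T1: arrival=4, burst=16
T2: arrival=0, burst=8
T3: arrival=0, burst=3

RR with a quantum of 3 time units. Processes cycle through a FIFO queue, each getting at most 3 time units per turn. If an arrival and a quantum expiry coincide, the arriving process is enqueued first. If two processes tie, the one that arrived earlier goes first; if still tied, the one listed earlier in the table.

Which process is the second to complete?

T2

Schedule: | T2 0-3 | T3 3-6 | T2 6-9 | T1 9-12 | T2 12-14 | T1 14-27 |
Completion: T1=27  T2=14  T3=6
Finish order: T3 → T2 → T1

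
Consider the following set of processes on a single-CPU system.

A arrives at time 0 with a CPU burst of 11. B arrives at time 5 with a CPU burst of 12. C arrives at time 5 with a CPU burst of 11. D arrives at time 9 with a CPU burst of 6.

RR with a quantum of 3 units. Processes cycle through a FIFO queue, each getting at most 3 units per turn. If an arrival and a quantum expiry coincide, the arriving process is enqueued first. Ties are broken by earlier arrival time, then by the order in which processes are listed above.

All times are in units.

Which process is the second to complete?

D

Gantt: | A 0-6 | B 6-9 | C 9-12 | A 12-15 | D 15-18 | B 18-21 | C 21-24 | A 24-26 | D 26-29 | B 29-32 | C 32-35 | B 35-38 | C 38-40 |
Completion: A=26  B=38  C=40  D=29
Finish order: A → D → B → C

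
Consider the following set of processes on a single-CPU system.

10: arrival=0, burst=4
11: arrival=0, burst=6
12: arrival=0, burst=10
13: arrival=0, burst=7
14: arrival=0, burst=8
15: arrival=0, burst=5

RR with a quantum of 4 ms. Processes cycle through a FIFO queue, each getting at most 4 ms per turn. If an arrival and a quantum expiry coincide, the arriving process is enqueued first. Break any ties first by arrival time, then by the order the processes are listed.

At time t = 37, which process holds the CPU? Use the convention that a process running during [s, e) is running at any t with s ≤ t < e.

15

Gantt: | 10 0-4 | 11 4-8 | 12 8-12 | 13 12-16 | 14 16-20 | 15 20-24 | 11 24-26 | 12 26-30 | 13 30-33 | 14 33-37 | 15 37-38 | 12 38-40 |
Completion: 10=4  11=26  12=40  13=33  14=37  15=38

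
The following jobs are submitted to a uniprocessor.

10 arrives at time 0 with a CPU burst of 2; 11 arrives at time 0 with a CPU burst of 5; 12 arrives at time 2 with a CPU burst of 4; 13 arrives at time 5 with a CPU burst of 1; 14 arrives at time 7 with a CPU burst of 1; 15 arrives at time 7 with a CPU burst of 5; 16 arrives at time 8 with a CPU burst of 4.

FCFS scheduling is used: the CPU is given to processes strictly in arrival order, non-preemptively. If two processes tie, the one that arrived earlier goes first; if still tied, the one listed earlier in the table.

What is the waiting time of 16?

Timeline: | 10 0-2 | 11 2-7 | 12 7-11 | 13 11-12 | 14 12-13 | 15 13-18 | 16 18-22 |
Completion: 10=2  11=7  12=11  13=12  14=13  15=18  16=22
Turnaround (C−A): 10=2  11=7  12=9  13=7  14=6  15=11  16=14
Waiting(16) = turnaround − burst = 14 − 4 = 10

10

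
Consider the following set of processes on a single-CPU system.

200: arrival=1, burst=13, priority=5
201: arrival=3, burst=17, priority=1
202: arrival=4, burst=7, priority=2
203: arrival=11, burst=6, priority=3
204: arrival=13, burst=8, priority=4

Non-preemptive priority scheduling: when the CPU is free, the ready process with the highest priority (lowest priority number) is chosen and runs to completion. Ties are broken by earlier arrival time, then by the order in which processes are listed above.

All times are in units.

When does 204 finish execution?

Schedule: | idle 0-1 | 200 1-14 | 201 14-31 | 202 31-38 | 203 38-44 | 204 44-52 |
Completion: 200=14  201=31  202=38  203=44  204=52

52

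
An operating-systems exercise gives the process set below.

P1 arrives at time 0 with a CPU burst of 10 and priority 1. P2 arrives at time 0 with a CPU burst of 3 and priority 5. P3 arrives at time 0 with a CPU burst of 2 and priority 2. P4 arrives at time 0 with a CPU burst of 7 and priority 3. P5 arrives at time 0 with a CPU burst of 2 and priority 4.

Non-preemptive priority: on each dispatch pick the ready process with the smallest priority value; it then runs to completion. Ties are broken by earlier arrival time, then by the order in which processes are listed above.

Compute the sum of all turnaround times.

86

Schedule: | P1 0-10 | P3 10-12 | P4 12-19 | P5 19-21 | P2 21-24 |
Completion: P1=10  P2=24  P3=12  P4=19  P5=21
Turnaround = completion − arrival: P1=10, P2=24, P3=12, P4=19, P5=21
Total turnaround = 10 + 24 + 12 + 19 + 21 = 86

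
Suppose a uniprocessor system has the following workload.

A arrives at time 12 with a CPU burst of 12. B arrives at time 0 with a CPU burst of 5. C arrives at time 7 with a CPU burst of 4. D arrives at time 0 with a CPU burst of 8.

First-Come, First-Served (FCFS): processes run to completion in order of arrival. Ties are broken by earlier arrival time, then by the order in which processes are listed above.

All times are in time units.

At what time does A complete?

Schedule: | B 0-5 | D 5-13 | C 13-17 | A 17-29 |
Completion: A=29  B=5  C=17  D=13
Turnaround (C−A): A=17  B=5  C=10  D=13

29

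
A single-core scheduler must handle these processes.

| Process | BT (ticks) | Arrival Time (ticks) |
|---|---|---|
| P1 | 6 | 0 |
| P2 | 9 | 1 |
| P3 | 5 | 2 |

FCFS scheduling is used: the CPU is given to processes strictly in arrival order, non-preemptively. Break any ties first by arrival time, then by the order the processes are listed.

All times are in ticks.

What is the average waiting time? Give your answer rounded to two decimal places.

6.00

Gantt: | P1 0-6 | P2 6-15 | P3 15-20 |
Completion: P1=6  P2=15  P3=20
Waiting times: P1=0, P2=5, P3=13
Average waiting = (0+5+13) / 3 = 18/3 = 6.00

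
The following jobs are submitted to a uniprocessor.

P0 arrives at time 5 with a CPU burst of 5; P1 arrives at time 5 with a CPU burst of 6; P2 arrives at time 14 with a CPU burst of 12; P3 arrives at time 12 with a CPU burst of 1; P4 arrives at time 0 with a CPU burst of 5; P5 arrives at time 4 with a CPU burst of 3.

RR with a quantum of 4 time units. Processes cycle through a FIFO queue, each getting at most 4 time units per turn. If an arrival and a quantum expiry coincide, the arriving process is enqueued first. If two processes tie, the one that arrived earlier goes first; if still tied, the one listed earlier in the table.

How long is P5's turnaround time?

3

Schedule: | P4 0-4 | P5 4-7 | P4 7-8 | P0 8-12 | P1 12-16 | P3 16-17 | P0 17-18 | P2 18-22 | P1 22-24 | P2 24-32 |
Completion: P0=18  P1=24  P2=32  P3=17  P4=8  P5=7
Turnaround (C−A): P0=13  P1=19  P2=18  P3=5  P4=8  P5=3
Turnaround(P5) = completion − arrival = 7 − 4 = 3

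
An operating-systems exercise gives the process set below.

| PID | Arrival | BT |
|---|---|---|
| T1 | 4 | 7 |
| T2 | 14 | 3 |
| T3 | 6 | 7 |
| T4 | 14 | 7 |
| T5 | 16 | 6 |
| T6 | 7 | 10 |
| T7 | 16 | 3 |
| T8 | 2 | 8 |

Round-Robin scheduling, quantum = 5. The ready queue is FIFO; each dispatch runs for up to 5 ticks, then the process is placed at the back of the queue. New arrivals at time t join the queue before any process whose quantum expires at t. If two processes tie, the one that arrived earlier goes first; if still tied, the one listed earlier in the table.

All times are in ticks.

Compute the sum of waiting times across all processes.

Timeline: | idle 0-2 | T8 2-7 | T1 7-12 | T3 12-17 | T6 17-22 | T8 22-25 | T1 25-27 | T2 27-30 | T4 30-35 | T5 35-40 | T7 40-43 | T3 43-45 | T6 45-50 | T4 50-52 | T5 52-53 |
Completion: T1=27  T2=30  T3=45  T4=52  T5=53  T6=50  T7=43  T8=25
Turnaround (C−A): T1=23  T2=16  T3=39  T4=38  T5=37  T6=43  T7=27  T8=23
Waiting = turnaround − burst: T1=16, T2=13, T3=32, T4=31, T5=31, T6=33, T7=24, T8=15
Total waiting = 16 + 13 + 32 + 31 + 31 + 33 + 24 + 15 = 195

195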